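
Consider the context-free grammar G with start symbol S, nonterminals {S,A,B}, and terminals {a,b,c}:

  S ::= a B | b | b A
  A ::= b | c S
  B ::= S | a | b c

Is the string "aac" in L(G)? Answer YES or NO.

CNF form of G:
  S -> T1 B | T2 A | b
  A -> T0 S | b
  B -> T1 B | T2 A | T2 T0 | a | b
  T0 -> c
  T1 -> a
  T2 -> b

CYK table (by increasing span):
  cell(0,0) a: {B,T1}  orig:{B}
  cell(1,1) a: {B,T1}  orig:{B}
  cell(2,2) c: {T0}  orig:{}
  cell(0,1) aa: {B,S}
  cell(1,2) ac: ∅
  cell(0,2) aac: ∅

S ∉ T[0,2] ⇒ NO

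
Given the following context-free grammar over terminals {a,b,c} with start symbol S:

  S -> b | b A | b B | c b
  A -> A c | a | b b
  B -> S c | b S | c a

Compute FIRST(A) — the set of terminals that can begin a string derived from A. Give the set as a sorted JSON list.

FIRST iteration:
pass 1:
  A via A→a: +{a}
  A via A→b b: +{b}
  B via B→b S: +{b}
  B via B→c a: +{c}
  S via S→b: +{b}
  S via S→c b: +{c}
  FIRST[S]={b,c}  FIRST[A]={a,b}  FIRST[B]={b,c}
pass 2: — fixpoint
  FIRST[S]={b,c}  FIRST[A]={a,b}  FIRST[B]={b,c}

FIRST(A) = ["a", "b"]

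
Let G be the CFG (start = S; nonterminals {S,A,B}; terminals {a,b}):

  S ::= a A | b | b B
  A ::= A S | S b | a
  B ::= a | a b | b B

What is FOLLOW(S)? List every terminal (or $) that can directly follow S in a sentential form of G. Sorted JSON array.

FIRST iteration:
round 1:
  A via A→a: +{a}
  B via B→a: +{a}
  B via B→b B: +{b}
  S via S→a A: +{a}
  S via S→b: +{b}
  FIRST(S)={a,b}  FIRST(A)={a}  FIRST(B)={a,b}
round 2:
  A via A→S b: +{b}
  FIRST(S)={a,b}  FIRST(A)={a,b}  FIRST(B)={a,b}
round 3: done
  FIRST(S)={a,b}  FIRST(A)={a,b}  FIRST(B)={a,b}

FOLLOW sets:
seed FOLLOW(S) with $
round 1:
  A→A S: FOLLOW(A) ⊇ FIRST(S) = {a,b}; new: +{a,b}
  A→A S: FOLLOW(S) ⊇ FOLLOW(A) ⊇ {a,b}; new: +{a,b}
  S→a A: FOLLOW(A) ⊇ FOLLOW(S) ⊇ {$,a,b}; new: +{$}
  S→b B: FOLLOW(B) ⊇ FOLLOW(S) ⊇ {$,a,b}; new: +{$,a,b}
  FOLLOW(S)={$,a,b}  FOLLOW(A)={$,a,b}  FOLLOW(B)={$,a,b}
round 2: (stable)
  FOLLOW(S)={$,a,b}  FOLLOW(A)={$,a,b}  FOLLOW(B)={$,a,b}

FOLLOW(S) = ["$", "a", "b"]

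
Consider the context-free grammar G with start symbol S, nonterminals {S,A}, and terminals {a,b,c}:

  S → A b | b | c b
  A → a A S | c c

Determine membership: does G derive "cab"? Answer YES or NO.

Convert to CNF:
  S -> A T2 | T1 T2 | b
  A -> T0 X3 | T1 T1
  T0 -> a
  T1 -> c
  T2 -> b
  X3 -> A S

CYK fill:
  T[0,0] 'c' = {T1}  orig:{}
  T[1,1] 'a' = {T0}  orig:{}
  T[2,2] 'b' = {S,T2}  orig:{S}
  T[0,1] 'ca' = ∅
  T[1,2] 'ab' = ∅
  T[0,2] 'cab' = ∅

S ∉ T[0,2] ⇒ NO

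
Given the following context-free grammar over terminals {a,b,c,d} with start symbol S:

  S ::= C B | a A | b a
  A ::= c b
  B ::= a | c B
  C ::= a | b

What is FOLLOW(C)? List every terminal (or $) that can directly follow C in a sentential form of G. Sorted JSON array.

FIRST iteration:
round 1:
  A via A→c b: +{c}
  B via B→a: +{a}
  B via B→c B: +{c}
  C via C→a: +{a}
  C via C→b: +{b}
  S via S→C B: +{a,b}
  FIRST[S]={a,b}  FIRST[A]={c}  FIRST[B]={a,c}  FIRST[C]={a,b}
round 2: (no change)
  FIRST[S]={a,b}  FIRST[A]={c}  FIRST[B]={a,c}  FIRST[C]={a,b}

FOLLOW iteration:
initialize: $ ∈ FOLLOW(S)
round 1:
  S→C B: FOLLOW(C) ⊇ FIRST(B) = {a,c}; new: +{a,c}
  S→C B: FOLLOW(B) ⊇ FOLLOW(S) ⊇ {$}; new: +{$}
  S→a A: FOLLOW(A) ⊇ FOLLOW(S) ⊇ {$}; new: +{$}
  FOLLOW(S)={$}  FOLLOW(A)={$}  FOLLOW(B)={$}  FOLLOW(C)={a,c}
round 2: (stable)
  FOLLOW(S)={$}  FOLLOW(A)={$}  FOLLOW(B)={$}  FOLLOW(C)={a,c}

FOLLOW(C) = ["a", "c"]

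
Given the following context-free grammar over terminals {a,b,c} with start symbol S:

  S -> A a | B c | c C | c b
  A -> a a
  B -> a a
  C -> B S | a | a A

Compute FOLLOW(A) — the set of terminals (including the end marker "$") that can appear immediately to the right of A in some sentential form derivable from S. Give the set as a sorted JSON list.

FIRST iteration:
iter 1:
  A via A→a a: +{a}
  B via B→a a: +{a}
  C via C→B S: +{a}
  S via S→A a: +{a}
  S via S→c C: +{c}
  FIRST[S]={a,c}  FIRST[A]={a}  FIRST[B]={a}  FIRST[C]={a}
iter 2: — fixpoint
  FIRST[S]={a,c}  FIRST[A]={a}  FIRST[B]={a}  FIRST[C]={a}

FOLLOW iteration:
initialize: $ ∈ FOLLOW(S)
iter 1:
  C→B S: FOLLOW(B) ⊇ FIRST(S) = {a,c}; new: +{a,c}
  S→A a: FOLLOW(A) ⊇ FIRST(a) = {a}; new: +{a}
  S→c C: FOLLOW(C) ⊇ FOLLOW(S) ⊇ {$}; new: +{$}
  FOLLOW[S]={$}  FOLLOW[A]={a}  FOLLOW[B]={a,c}  FOLLOW[C]={$}
iter 2:
  C→a A: FOLLOW(A) ⊇ FOLLOW(C) ⊇ {$}; new: +{$}
  FOLLOW[S]={$}  FOLLOW[A]={$,a}  FOLLOW[B]={a,c}  FOLLOW[C]={$}
iter 3: done
  FOLLOW[S]={$}  FOLLOW[A]={$,a}  FOLLOW[B]={a,c}  FOLLOW[C]={$}

FOLLOW(A) = ["$", "a"]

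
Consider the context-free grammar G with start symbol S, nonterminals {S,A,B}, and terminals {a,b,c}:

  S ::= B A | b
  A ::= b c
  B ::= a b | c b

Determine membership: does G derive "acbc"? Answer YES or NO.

Convert to CNF:
  S -> B A | b
  A -> T0 T1
  B -> T1 T0 | T2 T0
  T0 -> b
  T1 -> c
  T2 -> a

CYK fill:
  [0..0]={T2}  "a"  orig:{}
  [1..1]={T1}  "c"  orig:{}
  [2..2]={S,T0}  "b"  orig:{S}
  [3..3]={T1}  "c"  orig:{}
  [0..1]=∅  "ac"
  [1..2]={B}  "cb"
  [2..3]={A}  "bc"
  [0..2]=∅  "acb"
  [1..3]=∅  "cbc"
  [0..3]=∅  "acbc"

S ∉ T[0,3] ⇒ NO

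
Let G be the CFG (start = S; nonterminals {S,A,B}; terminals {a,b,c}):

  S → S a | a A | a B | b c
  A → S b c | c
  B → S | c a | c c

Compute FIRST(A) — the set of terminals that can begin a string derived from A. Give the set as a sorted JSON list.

FIRST iteration:
round 1:
  A via A→c: +{c}
  B via B→c a: +{c}
  S via S→a A: +{a}
  S via S→b c: +{b}
  S: {a,b}  A: {c}  B: {c}
round 2:
  A via A→S b c: +{a,b}
  B via B→S: +{a,b}
  S: {a,b}  A: {a,b,c}  B: {a,b,c}
round 3: — fixpoint
  S: {a,b}  A: {a,b,c}  B: {a,b,c}

FIRST(A) = ["a", "b", "c"]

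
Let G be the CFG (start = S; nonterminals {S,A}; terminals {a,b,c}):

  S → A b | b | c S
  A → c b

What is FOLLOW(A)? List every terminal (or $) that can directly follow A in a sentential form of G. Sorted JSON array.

FIRST sets, iterate to fixpoint:
[1]
  A via A→c b: +{c}
  S via S→A b: +{c}
  S via S→b: +{b}
  FIRST[S]={b,c}  FIRST[A]={c}
[2] (no change)
  FIRST[S]={b,c}  FIRST[A]={c}

FOLLOW iteration:
FOLLOW(S) := {$}
pass 1:
  S→A b: FOLLOW(A) ⊇ FIRST(b) = {b}; new: +{b}
  S: {$}  A: {b}
pass 2: — fixpoint
  S: {$}  A: {b}

FOLLOW(A) = ["b"]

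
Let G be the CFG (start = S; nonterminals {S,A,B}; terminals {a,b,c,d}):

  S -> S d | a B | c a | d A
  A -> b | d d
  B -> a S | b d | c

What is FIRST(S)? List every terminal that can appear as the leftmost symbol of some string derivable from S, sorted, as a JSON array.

Compute FIRST by fixpoint:
round 1:
  A via A→b: +{b}
  A via A→d d: +{d}
  B via B→a S: +{a}
  B via B→b d: +{b}
  B via B→c: +{c}
  S via S→a B: +{a}
  S via S→c a: +{c}
  S via S→d A: +{d}
  FIRST(S)={a,c,d}  FIRST(A)={b,d}  FIRST(B)={a,b,c}
round 2: (no change)
  FIRST(S)={a,c,d}  FIRST(A)={b,d}  FIRST(B)={a,b,c}

FIRST(S) = ["a", "c", "d"]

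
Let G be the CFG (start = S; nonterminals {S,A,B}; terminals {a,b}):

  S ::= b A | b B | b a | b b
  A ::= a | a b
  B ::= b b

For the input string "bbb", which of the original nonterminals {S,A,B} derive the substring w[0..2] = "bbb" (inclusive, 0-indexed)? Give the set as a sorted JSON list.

CNF form of G:
  S -> T1 A | T1 B | T1 T0 | T1 T1
  A -> T0 T1 | a
  B -> T1 T1
  T0 -> a
  T1 -> b

CYK table (by increasing span) (cells [i..j] with 0 ≤ i ≤ j ≤ 2 only):
  cell(0,0) b: {T1}  orig:{}
  cell(1,1) b: {T1}  orig:{}
  cell(2,2) b: {T1}  orig:{}
  cell(0,1) bb: {B,S}
  cell(1,2) bb: {B,S}
  cell(0,2) bbb: {S}

Original NTs in T[0,2] deriving "bbb": ["S"]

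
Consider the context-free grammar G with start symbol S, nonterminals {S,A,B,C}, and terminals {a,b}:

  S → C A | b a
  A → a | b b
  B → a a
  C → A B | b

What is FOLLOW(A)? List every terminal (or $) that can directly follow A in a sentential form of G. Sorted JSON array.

Compute FIRST by fixpoint:
iter 1:
  A via A→a: +{a}
  A via A→b b: +{b}
  B via B→a a: +{a}
  C via C→A B: +{a,b}
  S via S→C A: +{a,b}
  FIRST(S)={a,b}  FIRST(A)={a,b}  FIRST(B)={a}  FIRST(C)={a,b}
iter 2: — fixpoint
  FIRST(S)={a,b}  FIRST(A)={a,b}  FIRST(B)={a}  FIRST(C)={a,b}

Compute FOLLOW by fixpoint:
initialize: $ ∈ FOLLOW(S)
pass 1:
  C→A B: FOLLOW(A) ⊇ FIRST(B) = {a}; new: +{a}
  S→C A: FOLLOW(C) ⊇ FIRST(A) = {a,b}; new: +{a,b}
  S→C A: FOLLOW(A) ⊇ FOLLOW(S) ⊇ {$}; new: +{$}
  FOLLOW(S)={$}  FOLLOW(A)={$,a}  FOLLOW(B)={}  FOLLOW(C)={a,b}
pass 2:
  C→A B: FOLLOW(B) ⊇ FOLLOW(C) ⊇ {a,b}; new: +{a,b}
  FOLLOW(S)={$}  FOLLOW(A)={$,a}  FOLLOW(B)={a,b}  FOLLOW(C)={a,b}
pass 3: (no change)
  FOLLOW(S)={$}  FOLLOW(A)={$,a}  FOLLOW(B)={a,b}  FOLLOW(C)={a,b}

FOLLOW(A) = ["$", "a"]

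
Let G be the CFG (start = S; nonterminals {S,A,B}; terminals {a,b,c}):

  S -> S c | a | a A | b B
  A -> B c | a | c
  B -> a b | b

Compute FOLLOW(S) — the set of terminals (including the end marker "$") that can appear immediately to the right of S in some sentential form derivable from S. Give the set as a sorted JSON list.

FIRST sets, iterate to fixpoint:
pass 1:
  A via A→a: +{a}
  A via A→c: +{c}
  B via B→a b: +{a}
  B via B→b: +{b}
  S via S→a: +{a}
  S via S→b B: +{b}
  FIRST(S)={a,b}  FIRST(A)={a,c}  FIRST(B)={a,b}
pass 2:
  A via A→B c: +{b}
  FIRST(S)={a,b}  FIRST(A)={a,b,c}  FIRST(B)={a,b}
pass 3: (no change)
  FIRST(S)={a,b}  FIRST(A)={a,b,c}  FIRST(B)={a,b}

FOLLOW iteration:
seed FOLLOW(S) with $
round 1:
  A→B c: FOLLOW(B) ⊇ FIRST(c) = {c}; new: +{c}
  S→S c: FOLLOW(S) ⊇ FIRST(c) = {c}; new: +{c}
  S→a A: FOLLOW(A) ⊇ FOLLOW(S) ⊇ {$,c}; new: +{$,c}
  S→b B: FOLLOW(B) ⊇ FOLLOW(S) ⊇ {$,c}; new: +{$}
  FOLLOW(S)={$,c}  FOLLOW(A)={$,c}  FOLLOW(B)={$,c}
round 2: — fixpoint
  FOLLOW(S)={$,c}  FOLLOW(A)={$,c}  FOLLOW(B)={$,c}

FOLLOW(S) = ["$", "c"]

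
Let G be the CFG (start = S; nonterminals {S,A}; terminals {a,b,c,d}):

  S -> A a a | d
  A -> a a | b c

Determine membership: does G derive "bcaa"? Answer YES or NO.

CNF form of G:
  S -> A X3 | d
  A -> T0 T0 | T1 T2
  T0 -> a
  T1 -> b
  T2 -> c
  X3 -> T0 T0

Fill CYK table bottom-up:
  T[0,0] 'b' = {T1}  orig:{}
  T[1,1] 'c' = {T2}  orig:{}
  T[2,2] 'a' = {T0}  orig:{}
  T[3,3] 'a' = {T0}  orig:{}
  T[0,1] 'bc' = {A}
  T[1,2] 'ca' = ∅
  T[2,3] 'aa' = {A,X3}  orig:{A}
  T[0,2] 'bca' = ∅
  T[1,3] 'caa' = ∅
  T[0,3] 'bcaa' = {S}

S ∈ T[0,3] ⇒ YES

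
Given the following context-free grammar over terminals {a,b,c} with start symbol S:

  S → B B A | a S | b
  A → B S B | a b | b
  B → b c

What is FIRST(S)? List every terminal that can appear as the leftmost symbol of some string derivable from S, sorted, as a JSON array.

FIRST iteration:
[1]
  A via A→a b: +{a}
  A via A→b: +{b}
  B via B→b c: +{b}
  S via S→B B A: +{b}
  S via S→a S: +{a}
  FIRST(S)={a,b}  FIRST(A)={a,b}  FIRST(B)={b}
[2] (stable)
  FIRST(S)={a,b}  FIRST(A)={a,b}  FIRST(B)={b}

FIRST(S) = ["a", "b"]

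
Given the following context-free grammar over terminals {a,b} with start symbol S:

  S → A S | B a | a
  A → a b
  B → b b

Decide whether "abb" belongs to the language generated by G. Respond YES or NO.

CNF form of G:
  S -> A S | B T0 | a
  A -> T0 T1
  B -> T1 T1
  T0 -> a
  T1 -> b

CYK fill:
  [0..0]={S,T0}  "a"  orig:{S}
  [1..1]={T1}  "b"  orig:{}
  [2..2]={T1}  "b"  orig:{}
  [0..1]={A}  "ab"
  [1..2]={B}  "bb"
  [0..2]=∅  "abb"

S ∉ T[0,2] ⇒ NO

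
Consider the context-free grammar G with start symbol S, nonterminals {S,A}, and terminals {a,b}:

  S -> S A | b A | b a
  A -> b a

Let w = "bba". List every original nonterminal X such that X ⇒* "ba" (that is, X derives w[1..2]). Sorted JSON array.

Convert to CNF:
  S -> S A | T0 A | T0 T1
  A -> T0 T1
  T0 -> b
  T1 -> a

Fill CYK table bottom-up, restricted to cells inside w[1..2]:
  cell(1,1) b: {T0}  orig:{}
  cell(2,2) a: {T1}  orig:{}
  cell(1,2) ba: {A,S}

Original NTs in T[1,2] deriving "ba": ["A", "S"]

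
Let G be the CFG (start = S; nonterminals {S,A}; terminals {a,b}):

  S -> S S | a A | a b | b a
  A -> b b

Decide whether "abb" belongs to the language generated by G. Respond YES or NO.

Convert to CNF:
  S -> S S | T0 T1 | T1 A | T1 T0
  A -> T0 T0
  T0 -> b
  T1 -> a

CYK fill:
  cell(0,0) a: {T1}  orig:{}
  cell(1,1) b: {T0}  orig:{}
  cell(2,2) b: {T0}  orig:{}
  cell(0,1) ab: {S}
  cell(1,2) bb: {A}
  cell(0,2) abb: {S}

S ∈ T[0,2] ⇒ YES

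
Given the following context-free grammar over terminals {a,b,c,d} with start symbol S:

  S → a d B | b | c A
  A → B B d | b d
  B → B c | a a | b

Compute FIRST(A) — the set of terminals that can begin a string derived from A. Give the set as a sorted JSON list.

FIRST sets, iterate to fixpoint:
[1]
  A via A→b d: +{b}
  B via B→a a: +{a}
  B via B→b: +{b}
  S via S→a d B: +{a}
  S via S→b: +{b}
  S via S→c A: +{c}
  S: {a,b,c}  A: {b}  B: {a,b}
[2]
  A via A→B B d: +{a}
  S: {a,b,c}  A: {a,b}  B: {a,b}
[3] done
  S: {a,b,c}  A: {a,b}  B: {a,b}

FIRST(A) = ["a", "b"]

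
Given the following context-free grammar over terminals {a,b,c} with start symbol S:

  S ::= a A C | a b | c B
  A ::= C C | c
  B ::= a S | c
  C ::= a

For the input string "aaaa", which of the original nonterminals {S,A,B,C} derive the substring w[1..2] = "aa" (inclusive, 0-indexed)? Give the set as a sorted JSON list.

CNF form of G:
  S -> T0 T1 | T0 X3 | T2 B
  A -> C C | c
  B -> T0 S | c
  C -> a
  T0 -> a
  T1 -> b
  T2 -> c
  X3 -> A C

CYK fill, restricted to cells inside w[1..2]:
  T[1,1] 'a' = {C,T0}  orig:{C}
  T[2,2] 'a' = {C,T0}  orig:{C}
  T[1,2] 'aa' = {A}

Original NTs in T[1,2] deriving "aa": ["A"]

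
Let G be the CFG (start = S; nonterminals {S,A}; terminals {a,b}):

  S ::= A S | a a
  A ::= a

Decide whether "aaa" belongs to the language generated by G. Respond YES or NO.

Convert to CNF:
  S -> A S | T0 T0
  A -> a
  T0 -> a

CYK table (by increasing span):
  [0..0]={A,T0}  "a"  orig:{A}
  [1..1]={A,T0}  "a"  orig:{A}
  [2..2]={A,T0}  "a"  orig:{A}
  [0..1]={S}  "aa"
  [1..2]={S}  "aa"
  [0..2]={S}  "aaa"

S ∈ T[0,2] ⇒ YES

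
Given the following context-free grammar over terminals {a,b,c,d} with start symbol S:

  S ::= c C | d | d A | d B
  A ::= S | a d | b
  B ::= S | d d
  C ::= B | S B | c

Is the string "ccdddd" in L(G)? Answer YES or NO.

Convert to CNF:
  S -> T1 A | T1 B | T2 C | d
  A -> T0 T1 | T1 A | T1 B | T2 C | b | d
  B -> T1 A | T1 B | T1 T1 | T2 C | d
  C -> S B | T1 A | T1 B | T1 T1 | T2 C | c | d
  T0 -> a
  T1 -> d
  T2 -> c

Fill CYK table bottom-up:
  T[0,0] 'c' = {C,T2}  orig:{C}
  T[1,1] 'c' = {C,T2}  orig:{C}
  T[2,2] 'd' = {A,B,C,S,T1}  orig:{A,B,C,S}
  T[3,3] 'd' = {A,B,C,S,T1}  orig:{A,B,C,S}
  T[4,4] 'd' = {A,B,C,S,T1}  orig:{A,B,C,S}
  T[5,5] 'd' = {A,B,C,S,T1}  orig:{A,B,C,S}
  T[0,1] 'cc' = {A,B,C,S}
  T[1,2] 'cd' = {A,B,C,S}
  T[2,3] 'dd' = {A,B,C,S}
  T[3,4] 'dd' = {A,B,C,S}
  T[4,5] 'dd' = {A,B,C,S}
  T[0,2] 'ccd' = {A,B,C,S}
  T[1,3] 'cdd' = {A,B,C,S}
  T[2,4] 'ddd' = {A,B,C,S}
  T[3,5] 'ddd' = {A,B,C,S}
  T[0,3] 'ccdd' = {A,B,C,S}
  T[1,4] 'cddd' = {A,B,C,S}
  T[2,5] 'dddd' = {A,B,C,S}
  T[0,4] 'ccddd' = {A,B,C,S}
  T[1,5] 'cdddd' = {A,B,C,S}
  T[0,5] 'ccdddd' = {A,B,C,S}

S ∈ T[0,5] ⇒ YES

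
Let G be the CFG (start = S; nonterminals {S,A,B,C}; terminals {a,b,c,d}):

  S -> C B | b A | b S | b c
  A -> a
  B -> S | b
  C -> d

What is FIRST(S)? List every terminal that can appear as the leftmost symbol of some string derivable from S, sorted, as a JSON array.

FIRST sets, iterate to fixpoint:
[1]
  A via A→a: +{a}
  B via B→b: +{b}
  C via C→d: +{d}
  S via S→C B: +{d}
  S via S→b A: +{b}
  FIRST(S)={b,d}  FIRST(A)={a}  FIRST(B)={b}  FIRST(C)={d}
[2]
  B via B→S: +{d}
  FIRST(S)={b,d}  FIRST(A)={a}  FIRST(B)={b,d}  FIRST(C)={d}
[3] (stable)
  FIRST(S)={b,d}  FIRST(A)={a}  FIRST(B)={b,d}  FIRST(C)={d}

FIRST(S) = ["b", "d"]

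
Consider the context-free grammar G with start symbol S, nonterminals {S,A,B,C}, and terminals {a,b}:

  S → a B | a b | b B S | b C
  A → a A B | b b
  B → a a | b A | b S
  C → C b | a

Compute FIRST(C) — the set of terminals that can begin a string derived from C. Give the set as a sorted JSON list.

FIRST iteration:
round 1:
  A via A→a A B: +{a}
  A via A→b b: +{b}
  B via B→a a: +{a}
  B via B→b A: +{b}
  C via C→a: +{a}
  S via S→a B: +{a}
  S via S→b B S: +{b}
  S: {a,b}  A: {a,b}  B: {a,b}  C: {a}
round 2: done
  S: {a,b}  A: {a,b}  B: {a,b}  C: {a}

FIRST(C) = ["a"]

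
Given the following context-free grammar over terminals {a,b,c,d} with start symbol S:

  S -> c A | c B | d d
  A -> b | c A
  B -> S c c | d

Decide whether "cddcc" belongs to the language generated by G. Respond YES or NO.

CNF form of G:
  S -> T0 A | T0 B | T1 T1
  A -> T0 A | b
  B -> S X2 | d
  T0 -> c
  T1 -> d
  X2 -> T0 T0

Fill CYK table bottom-up:
  T[0,0] 'c' = {T0}  orig:{}
  T[1,1] 'd' = {B,T1}  orig:{B}
  T[2,2] 'd' = {B,T1}  orig:{B}
  T[3,3] 'c' = {T0}  orig:{}
  T[4,4] 'c' = {T0}  orig:{}
  T[0,1] 'cd' = {S}
  T[1,2] 'dd' = {S}
  T[2,3] 'dc' = ∅
  T[3,4] 'cc' = {X2}  orig:{}
  T[0,2] 'cdd' = ∅
  T[1,3] 'ddc' = ∅
  T[2,4] 'dcc' = ∅
  T[0,3] 'cddc' = ∅
  T[1,4] 'ddcc' = {B}
  T[0,4] 'cddcc' = {S}

S ∈ T[0,4] ⇒ YES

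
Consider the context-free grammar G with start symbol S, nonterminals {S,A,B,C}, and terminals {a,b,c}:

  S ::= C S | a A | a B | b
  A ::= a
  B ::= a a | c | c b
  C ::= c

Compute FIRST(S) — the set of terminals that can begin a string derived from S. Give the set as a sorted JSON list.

FIRST iteration:
[1]
  A via A→a: +{a}
  B via B→a a: +{a}
  B via B→c: +{c}
  C via C→c: +{c}
  S via S→C S: +{c}
  S via S→a A: +{a}
  S via S→b: +{b}
  S: {a,b,c}  A: {a}  B: {a,c}  C: {c}
[2] (no change)
  S: {a,b,c}  A: {a}  B: {a,c}  C: {c}

FIRST(S) = ["a", "b", "c"]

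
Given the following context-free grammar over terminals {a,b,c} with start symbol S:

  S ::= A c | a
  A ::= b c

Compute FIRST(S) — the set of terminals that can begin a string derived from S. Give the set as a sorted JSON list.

FIRST iteration:
iter 1:
  A via A→b c: +{b}
  S via S→A c: +{b}
  S via S→a: +{a}
  FIRST(S)={a,b}  FIRST(A)={b}
iter 2: (no change)
  FIRST(S)={a,b}  FIRST(A)={b}

FIRST(S) = ["a", "b"]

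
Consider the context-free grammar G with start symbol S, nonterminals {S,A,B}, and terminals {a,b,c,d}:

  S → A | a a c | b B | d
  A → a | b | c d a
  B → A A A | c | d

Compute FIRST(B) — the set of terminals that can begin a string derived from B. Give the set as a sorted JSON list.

FIRST iteration:
[1]
  A via A→a: +{a}
  A via A→b: +{b}
  A via A→c d a: +{c}
  B via B→A A A: +{a,b,c}
  B via B→d: +{d}
  S via S→A: +{a,b,c}
  S via S→d: +{d}
  FIRST[S]={a,b,c,d}  FIRST[A]={a,b,c}  FIRST[B]={a,b,c,d}
[2] (stable)
  FIRST[S]={a,b,c,d}  FIRST[A]={a,b,c}  FIRST[B]={a,b,c,d}

FIRST(B) = ["a", "b", "c", "d"]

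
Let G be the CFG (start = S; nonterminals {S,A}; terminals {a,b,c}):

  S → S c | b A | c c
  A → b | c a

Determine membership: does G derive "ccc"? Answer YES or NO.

CNF form of G:
  S -> S T0 | T0 T0 | T2 A
  A -> T0 T1 | b
  T0 -> c
  T1 -> a
  T2 -> b

CYK fill:
  [0..0]={T0}  "c"  orig:{}
  [1..1]={T0}  "c"  orig:{}
  [2..2]={T0}  "c"  orig:{}
  [0..1]={S}  "cc"
  [1..2]={S}  "cc"
  [0..2]={S}  "ccc"

S ∈ T[0,2] ⇒ YES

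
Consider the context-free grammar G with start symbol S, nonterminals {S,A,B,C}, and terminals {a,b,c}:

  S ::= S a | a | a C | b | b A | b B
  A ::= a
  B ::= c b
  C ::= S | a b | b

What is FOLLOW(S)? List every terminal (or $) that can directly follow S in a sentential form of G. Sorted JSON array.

Compute FIRST by fixpoint:
round 1:
  A via A→a: +{a}
  B via B→c b: +{c}
  C via C→a b: +{a}
  C via C→b: +{b}
  S via S→a: +{a}
  S via S→b: +{b}
  FIRST[S]={a,b}  FIRST[A]={a}  FIRST[B]={c}  FIRST[C]={a,b}
round 2: (stable)
  FIRST[S]={a,b}  FIRST[A]={a}  FIRST[B]={c}  FIRST[C]={a,b}

FOLLOW sets:
FOLLOW(S) := {$}
iter 1:
  S→S a: FOLLOW(S) ⊇ FIRST(a) = {a}; new: +{a}
  S→a C: FOLLOW(C) ⊇ FOLLOW(S) ⊇ {$,a}; new: +{$,a}
  S→b A: FOLLOW(A) ⊇ FOLLOW(S) ⊇ {$,a}; new: +{$,a}
  S→b B: FOLLOW(B) ⊇ FOLLOW(S) ⊇ {$,a}; new: +{$,a}
  FOLLOW(S)={$,a}  FOLLOW(A)={$,a}  FOLLOW(B)={$,a}  FOLLOW(C)={$,a}
iter 2: (stable)
  FOLLOW(S)={$,a}  FOLLOW(A)={$,a}  FOLLOW(B)={$,a}  FOLLOW(C)={$,a}

FOLLOW(S) = ["$", "a"]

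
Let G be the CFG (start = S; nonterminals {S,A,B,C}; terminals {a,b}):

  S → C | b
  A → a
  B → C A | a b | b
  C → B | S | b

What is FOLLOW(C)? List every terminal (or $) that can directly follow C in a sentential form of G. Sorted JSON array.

FIRST iteration:
[1]
  A via A→a: +{a}
  B via B→a b: +{a}
  B via B→b: +{b}
  C via C→B: +{a,b}
  S via S→C: +{a,b}
  S: {a,b}  A: {a}  B: {a,b}  C: {a,b}
[2] — fixpoint
  S: {a,b}  A: {a}  B: {a,b}  C: {a,b}

Compute FOLLOW by fixpoint:
seed FOLLOW(S) with $
round 1:
  B→C A: FOLLOW(C) ⊇ FIRST(A) = {a}; new: +{a}
  C→B: FOLLOW(B) ⊇ FOLLOW(C) ⊇ {a}; new: +{a}
  C→S: FOLLOW(S) ⊇ FOLLOW(C) ⊇ {a}; new: +{a}
  S→C: FOLLOW(C) ⊇ FOLLOW(S) ⊇ {$,a}; new: +{$}
  FOLLOW(S)={$,a}  FOLLOW(A)={}  FOLLOW(B)={a}  FOLLOW(C)={$,a}
round 2:
  B→C A: FOLLOW(A) ⊇ FOLLOW(B) ⊇ {a}; new: +{a}
  C→B: FOLLOW(B) ⊇ FOLLOW(C) ⊇ {$,a}; new: +{$}
  FOLLOW(S)={$,a}  FOLLOW(A)={a}  FOLLOW(B)={$,a}  FOLLOW(C)={$,a}
round 3:
  B→C A: FOLLOW(A) ⊇ FOLLOW(B) ⊇ {$,a}; new: +{$}
  FOLLOW(S)={$,a}  FOLLOW(A)={$,a}  FOLLOW(B)={$,a}  FOLLOW(C)={$,a}
round 4: — fixpoint
  FOLLOW(S)={$,a}  FOLLOW(A)={$,a}  FOLLOW(B)={$,a}  FOLLOW(C)={$,a}

FOLLOW(C) = ["$", "a"]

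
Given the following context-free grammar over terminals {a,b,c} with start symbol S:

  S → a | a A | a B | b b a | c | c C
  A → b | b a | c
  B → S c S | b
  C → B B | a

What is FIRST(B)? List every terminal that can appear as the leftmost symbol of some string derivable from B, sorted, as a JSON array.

FIRST iteration:
round 1:
  A via A→b: +{b}
  A via A→c: +{c}
  B via B→b: +{b}
  C via C→B B: +{b}
  C via C→a: +{a}
  S via S→a: +{a}
  S via S→b b a: +{b}
  S via S→c: +{c}
  S: {a,b,c}  A: {b,c}  B: {b}  C: {a,b}
round 2:
  B via B→S c S: +{a,c}
  C via C→B B: +{c}
  S: {a,b,c}  A: {b,c}  B: {a,b,c}  C: {a,b,c}
round 3: (stable)
  S: {a,b,c}  A: {b,c}  B: {a,b,c}  C: {a,b,c}

FIRST(B) = ["a", "b", "c"]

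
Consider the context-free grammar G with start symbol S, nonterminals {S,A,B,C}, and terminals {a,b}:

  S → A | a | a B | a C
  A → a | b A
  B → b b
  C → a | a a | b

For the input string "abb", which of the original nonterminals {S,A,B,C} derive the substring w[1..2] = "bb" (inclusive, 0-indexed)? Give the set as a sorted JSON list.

Convert to CNF:
  S -> T0 A | T1 B | T1 C | a
  A -> T0 A | a
  B -> T0 T0
  C -> T1 T1 | a | b
  T0 -> b
  T1 -> a

CYK table (by increasing span), restricted to cells inside w[1..2]:
  cell(1,1) b: {C,T0}  orig:{C}
  cell(2,2) b: {C,T0}  orig:{C}
  cell(1,2) bb: {B}

Original NTs in T[1,2] deriving "bb": ["B"]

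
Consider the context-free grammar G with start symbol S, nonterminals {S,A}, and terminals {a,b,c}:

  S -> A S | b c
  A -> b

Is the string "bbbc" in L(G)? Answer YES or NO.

Convert to CNF:
  S -> A S | T0 T1
  A -> b
  T0 -> b
  T1 -> c

Fill CYK table bottom-up:
  [0..0]={A,T0}  "b"  orig:{A}
  [1..1]={A,T0}  "b"  orig:{A}
  [2..2]={A,T0}  "b"  orig:{A}
  [3..3]={T1}  "c"  orig:{}
  [0..1]=∅  "bb"
  [1..2]=∅  "bb"
  [2..3]={S}  "bc"
  [0..2]=∅  "bbb"
  [1..3]={S}  "bbc"
  [0..3]={S}  "bbbc"

S ∈ T[0,3] ⇒ YES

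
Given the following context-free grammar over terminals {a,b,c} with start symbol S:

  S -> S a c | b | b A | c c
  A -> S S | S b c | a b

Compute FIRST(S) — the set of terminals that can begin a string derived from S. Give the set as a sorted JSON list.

Compute FIRST by fixpoint:
pass 1:
  A via A→a b: +{a}
  S via S→b: +{b}
  S via S→c c: +{c}
  FIRST(S)={b,c}  FIRST(A)={a}
pass 2:
  A via A→S S: +{b,c}
  FIRST(S)={b,c}  FIRST(A)={a,b,c}
pass 3: — fixpoint
  FIRST(S)={b,c}  FIRST(A)={a,b,c}

FIRST(S) = ["b", "c"]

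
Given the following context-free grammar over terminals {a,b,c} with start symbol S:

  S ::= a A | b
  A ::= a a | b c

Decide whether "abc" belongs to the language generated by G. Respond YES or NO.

CNF form of G:
  S -> T0 A | b
  A -> T0 T0 | T1 T2
  T0 -> a
  T1 -> b
  T2 -> c

Fill CYK table bottom-up:
  [0..0]={T0}  "a"  orig:{}
  [1..1]={S,T1}  "b"  orig:{S}
  [2..2]={T2}  "c"  orig:{}
  [0..1]=∅  "ab"
  [1..2]={A}  "bc"
  [0..2]={S}  "abc"

S ∈ T[0,2] ⇒ YES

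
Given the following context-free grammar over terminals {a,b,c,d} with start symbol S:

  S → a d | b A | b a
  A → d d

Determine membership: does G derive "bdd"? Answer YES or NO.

Convert to CNF:
  S -> T1 T0 | T2 A | T2 T1
  A -> T0 T0
  T0 -> d
  T1 -> a
  T2 -> b

CYK fill:
  T[0,0] 'b' = {T2}  orig:{}
  T[1,1] 'd' = {T0}  orig:{}
  T[2,2] 'd' = {T0}  orig:{}
  T[0,1] 'bd' = ∅
  T[1,2] 'dd' = {A}
  T[0,2] 'bdd' = {S}

S ∈ T[0,2] ⇒ YES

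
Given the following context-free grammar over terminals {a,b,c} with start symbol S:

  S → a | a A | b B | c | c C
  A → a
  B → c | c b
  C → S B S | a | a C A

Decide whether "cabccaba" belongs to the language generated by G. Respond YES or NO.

CNF form of G:
  S -> T0 C | T1 B | T2 A | a | c
  A -> a
  B -> T0 T1 | c
  C -> S X3 | T2 X4 | a
  T0 -> c
  T1 -> b
  T2 -> a
  X3 -> B S
  X4 -> C A

CYK fill:
  [0..0]={B,S,T0}  "c"  orig:{B,S}
  [1..1]={A,C,S,T2}  "a"  orig:{A,C,S}
  [2..2]={T1}  "b"  orig:{}
  [3..3]={B,S,T0}  "c"  orig:{B,S}
  [4..4]={B,S,T0}  "c"  orig:{B,S}
  [5..5]={A,C,S,T2}  "a"  orig:{A,C,S}
  [6..6]={T1}  "b"  orig:{}
  [7..7]={A,C,S,T2}  "a"  orig:{A,C,S}
  [0..1]={S,X3}  "ca"  orig:{S}
  [1..2]=∅  "ab"
  [2..3]={S}  "bc"
  [3..4]={X3}  "cc"  orig:{}
  [4..5]={S,X3}  "ca"  orig:{S}
  [5..6]=∅  "ab"
  [6..7]=∅  "ba"
  [0..2]=∅  "cab"
  [1..3]=∅  "abc"
  [2..4]=∅  "bcc"
  [3..5]={C,X3}  "cca"  orig:{C}
  [4..6]=∅  "cab"
  [5..7]=∅  "aba"
  [0..3]=∅  "cabc"
  [1..4]=∅  "abcc"
  [2..5]={C}  "bcca"
  [3..6]=∅  "ccab"
  [4..7]=∅  "caba"
  [0..4]=∅  "cabcc"
  [1..5]=∅  "abcca"
  [2..6]=∅  "bccab"
  [3..7]=∅  "ccaba"
  [0..5]=∅  "cabcca"
  [1..6]=∅  "abccab"
  [2..7]=∅  "bccaba"
  [0..6]=∅  "cabccab"
  [1..7]=∅  "abccaba"
  [0..7]=∅  "cabccaba"

S ∉ T[0,7] ⇒ NO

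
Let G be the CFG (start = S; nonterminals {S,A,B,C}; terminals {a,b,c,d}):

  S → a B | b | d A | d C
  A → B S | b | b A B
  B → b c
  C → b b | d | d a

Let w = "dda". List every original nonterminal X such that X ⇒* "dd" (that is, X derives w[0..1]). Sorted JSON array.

Convert to CNF:
  S -> T2 A | T2 C | T3 B | b
  A -> B S | T0 X4 | b
  B -> T0 T1
  C -> T0 T0 | T2 T3 | d
  T0 -> b
  T1 -> c
  T2 -> d
  T3 -> a
  X4 -> A B

CYK table (by increasing span) — only the sub-triangle for w[0..1]:
  T[0,0] 'd' = {C,T2}  orig:{C}
  T[1,1] 'd' = {C,T2}  orig:{C}
  T[0,1] 'dd' = {S}

Original NTs in T[0,1] deriving "dd": ["S"]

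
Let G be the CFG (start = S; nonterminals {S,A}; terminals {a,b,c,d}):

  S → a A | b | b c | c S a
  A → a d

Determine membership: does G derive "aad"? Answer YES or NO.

Convert to CNF:
  S -> T0 A | T2 T3 | T3 X4 | b
  A -> T0 T1
  T0 -> a
  T1 -> d
  T2 -> b
  T3 -> c
  X4 -> S T0

CYK table (by increasing span):
  [0..0]={T0}  "a"  orig:{}
  [1..1]={T0}  "a"  orig:{}
  [2..2]={T1}  "d"  orig:{}
  [0..1]=∅  "aa"
  [1..2]={A}  "ad"
  [0..2]={S}  "aad"

S ∈ T[0,2] ⇒ YES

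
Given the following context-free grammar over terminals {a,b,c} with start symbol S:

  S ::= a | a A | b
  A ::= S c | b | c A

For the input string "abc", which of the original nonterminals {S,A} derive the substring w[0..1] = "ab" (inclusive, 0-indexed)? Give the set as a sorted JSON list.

Convert to CNF:
  S -> T1 A | a | b
  A -> S T0 | T0 A | b
  T0 -> c
  T1 -> a

CYK table (by increasing span), restricted to cells inside w[0..1]:
  [0..0]={S,T1}  "a"  orig:{S}
  [1..1]={A,S}  "b"
  [0..1]={S}  "ab"

Original NTs in T[0,1] deriving "ab": ["S"]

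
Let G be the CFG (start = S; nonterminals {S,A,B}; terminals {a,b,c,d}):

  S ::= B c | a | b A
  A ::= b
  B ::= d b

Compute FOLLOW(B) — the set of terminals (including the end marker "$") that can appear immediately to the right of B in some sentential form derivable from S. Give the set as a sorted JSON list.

FIRST sets, iterate to fixpoint:
iter 1:
  A via A→b: +{b}
  B via B→d b: +{d}
  S via S→B c: +{d}
  S via S→a: +{a}
  S via S→b A: +{b}
  S: {a,b,d}  A: {b}  B: {d}
iter 2: (no change)
  S: {a,b,d}  A: {b}  B: {d}

FOLLOW iteration:
initialize: $ ∈ FOLLOW(S)
round 1:
  S→B c: FOLLOW(B) ⊇ FIRST(c) = {c}; new: +{c}
  S→b A: FOLLOW(A) ⊇ FOLLOW(S) ⊇ {$}; new: +{$}
  FOLLOW(S)={$}  FOLLOW(A)={$}  FOLLOW(B)={c}
round 2: (no change)
  FOLLOW(S)={$}  FOLLOW(A)={$}  FOLLOW(B)={c}

FOLLOW(B) = ["c"]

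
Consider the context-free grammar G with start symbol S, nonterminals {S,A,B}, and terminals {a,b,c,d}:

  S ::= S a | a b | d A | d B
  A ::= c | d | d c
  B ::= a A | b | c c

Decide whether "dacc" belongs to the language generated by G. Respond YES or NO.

Convert to CNF:
  S -> S T2 | T0 A | T0 B | T2 T3
  A -> T0 T1 | c | d
  B -> T1 T1 | T2 A | b
  T0 -> d
  T1 -> c
  T2 -> a
  T3 -> b

Fill CYK table bottom-up:
  cell(0,0) d: {A,T0}  orig:{A}
  cell(1,1) a: {T2}  orig:{}
  cell(2,2) c: {A,T1}  orig:{A}
  cell(3,3) c: {A,T1}  orig:{A}
  cell(0,1) da: ∅
  cell(1,2) ac: {B}
  cell(2,3) cc: {B}
  cell(0,2) dac: {S}
  cell(1,3) acc: ∅
  cell(0,3) dacc: ∅

S ∉ T[0,3] ⇒ NO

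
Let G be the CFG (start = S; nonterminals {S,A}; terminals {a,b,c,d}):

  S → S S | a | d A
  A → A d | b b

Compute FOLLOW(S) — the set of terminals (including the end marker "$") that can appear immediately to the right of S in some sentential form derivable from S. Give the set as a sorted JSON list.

Compute FIRST by fixpoint:
iter 1:
  A via A→b b: +{b}
  S via S→a: +{a}
  S via S→d A: +{d}
  FIRST[S]={a,d}  FIRST[A]={b}
iter 2: (stable)
  FIRST[S]={a,d}  FIRST[A]={b}

FOLLOW iteration:
FOLLOW(S) := {$}
pass 1:
  A→A d: FOLLOW(A) ⊇ FIRST(d) = {d}; new: +{d}
  S→S S: FOLLOW(S) ⊇ FIRST(S) = {a,d}; new: +{a,d}
  S→d A: FOLLOW(A) ⊇ FOLLOW(S) ⊇ {$,a,d}; new: +{$,a}
  S: {$,a,d}  A: {$,a,d}
pass 2: done
  S: {$,a,d}  A: {$,a,d}

FOLLOW(S) = ["$", "a", "d"]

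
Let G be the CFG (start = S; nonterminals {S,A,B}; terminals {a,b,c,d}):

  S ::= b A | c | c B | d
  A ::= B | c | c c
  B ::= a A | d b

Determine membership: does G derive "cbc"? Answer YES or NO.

Convert to CNF:
  S -> T1 B | T3 A | c | d
  A -> T0 A | T1 T1 | T2 T3 | c
  B -> T0 A | T2 T3
  T0 -> a
  T1 -> c
  T2 -> d
  T3 -> b

CYK table (by increasing span):
  [0..0]={A,S,T1}  "c"  orig:{A,S}
  [1..1]={T3}  "b"  orig:{}
  [2..2]={A,S,T1}  "c"  orig:{A,S}
  [0..1]=∅  "cb"
  [1..2]={S}  "bc"
  [0..2]=∅  "cbc"

S ∉ T[0,2] ⇒ NO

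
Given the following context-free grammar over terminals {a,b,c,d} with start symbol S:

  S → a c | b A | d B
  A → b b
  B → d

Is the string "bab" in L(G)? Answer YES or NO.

Convert to CNF:
  S -> T0 A | T1 T2 | T3 B
  A -> T0 T0
  B -> d
  T0 -> b
  T1 -> a
  T2 -> c
  T3 -> d

Fill CYK table bottom-up:
  cell(0,0) b: {T0}  orig:{}
  cell(1,1) a: {T1}  orig:{}
  cell(2,2) b: {T0}  orig:{}
  cell(0,1) ba: ∅
  cell(1,2) ab: ∅
  cell(0,2) bab: ∅

S ∉ T[0,2] ⇒ NO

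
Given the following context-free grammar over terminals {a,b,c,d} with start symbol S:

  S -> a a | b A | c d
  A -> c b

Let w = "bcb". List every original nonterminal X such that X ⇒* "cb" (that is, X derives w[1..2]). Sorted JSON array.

Convert to CNF:
  S -> T0 T3 | T1 A | T2 T2
  A -> T0 T1
  T0 -> c
  T1 -> b
  T2 -> a
  T3 -> d

CYK fill — only the sub-triangle for w[1..2]:
  [1..1]={T0}  "c"  orig:{}
  [2..2]={T1}  "b"  orig:{}
  [1..2]={A}  "cb"

Original NTs in T[1,2] deriving "cb": ["A"]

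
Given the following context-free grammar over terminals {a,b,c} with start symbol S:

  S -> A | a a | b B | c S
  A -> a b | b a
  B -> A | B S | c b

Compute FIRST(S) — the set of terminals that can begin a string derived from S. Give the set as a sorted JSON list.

FIRST sets, iterate to fixpoint:
pass 1:
  A via A→a b: +{a}
  A via A→b a: +{b}
  B via B→A: +{a,b}
  B via B→c b: +{c}
  S via S→A: +{a,b}
  S via S→c S: +{c}
  S: {a,b,c}  A: {a,b}  B: {a,b,c}
pass 2: done
  S: {a,b,c}  A: {a,b}  B: {a,b,c}

FIRST(S) = ["a", "b", "c"]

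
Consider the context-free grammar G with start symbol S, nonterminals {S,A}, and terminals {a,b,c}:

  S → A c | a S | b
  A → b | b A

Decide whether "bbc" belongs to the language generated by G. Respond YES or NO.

CNF form of G:
  S -> A T1 | T2 S | b
  A -> T0 A | b
  T0 -> b
  T1 -> c
  T2 -> a

Fill CYK table bottom-up:
  [0..0]={A,S,T0}  "b"  orig:{A,S}
  [1..1]={A,S,T0}  "b"  orig:{A,S}
  [2..2]={T1}  "c"  orig:{}
  [0..1]={A}  "bb"
  [1..2]={S}  "bc"
  [0..2]={S}  "bbc"

S ∈ T[0,2] ⇒ YES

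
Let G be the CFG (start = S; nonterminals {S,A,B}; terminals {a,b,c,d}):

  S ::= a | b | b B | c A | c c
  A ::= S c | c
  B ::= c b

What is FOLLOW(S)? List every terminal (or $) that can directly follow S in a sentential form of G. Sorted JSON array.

Compute FIRST by fixpoint:
pass 1:
  A via A→c: +{c}
  B via B→c b: +{c}
  S via S→a: +{a}
  S via S→b: +{b}
  S via S→c A: +{c}
  FIRST(S)={a,b,c}  FIRST(A)={c}  FIRST(B)={c}
pass 2:
  A via A→S c: +{a,b}
  FIRST(S)={a,b,c}  FIRST(A)={a,b,c}  FIRST(B)={c}
pass 3: (no change)
  FIRST(S)={a,b,c}  FIRST(A)={a,b,c}  FIRST(B)={c}

FOLLOW sets:
seed FOLLOW(S) with $
[1]
  A→S c: FOLLOW(S) ⊇ FIRST(c) = {c}; new: +{c}
  S→b B: FOLLOW(B) ⊇ FOLLOW(S) ⊇ {$,c}; new: +{$,c}
  S→c A: FOLLOW(A) ⊇ FOLLOW(S) ⊇ {$,c}; new: +{$,c}
  FOLLOW(S)={$,c}  FOLLOW(A)={$,c}  FOLLOW(B)={$,c}
[2] (stable)
  FOLLOW(S)={$,c}  FOLLOW(A)={$,c}  FOLLOW(B)={$,c}

FOLLOW(S) = ["$", "c"]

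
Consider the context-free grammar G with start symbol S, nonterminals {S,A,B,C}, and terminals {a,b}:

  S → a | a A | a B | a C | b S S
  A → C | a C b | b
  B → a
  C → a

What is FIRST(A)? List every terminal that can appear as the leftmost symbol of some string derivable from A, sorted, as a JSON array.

FIRST iteration:
pass 1:
  A via A→a C b: +{a}
  A via A→b: +{b}
  B via B→a: +{a}
  C via C→a: +{a}
  S via S→a: +{a}
  S via S→b S S: +{b}
  FIRST(S)={a,b}  FIRST(A)={a,b}  FIRST(B)={a}  FIRST(C)={a}
pass 2: done
  FIRST(S)={a,b}  FIRST(A)={a,b}  FIRST(B)={a}  FIRST(C)={a}

FIRST(A) = ["a", "b"]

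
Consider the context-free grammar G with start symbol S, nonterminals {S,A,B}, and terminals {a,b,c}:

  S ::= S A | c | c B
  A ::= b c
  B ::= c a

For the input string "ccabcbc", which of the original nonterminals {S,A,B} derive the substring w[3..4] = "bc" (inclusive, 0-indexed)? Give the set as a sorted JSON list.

CNF form of G:
  S -> S A | T1 B | c
  A -> T0 T1
  B -> T1 T2
  T0 -> b
  T1 -> c
  T2 -> a

Fill CYK table bottom-up — only the sub-triangle for w[3..4]:
  [3..3]={T0}  "b"  orig:{}
  [4..4]={S,T1}  "c"  orig:{S}
  [3..4]={A}  "bc"

Original NTs in T[3,4] deriving "bc": ["A"]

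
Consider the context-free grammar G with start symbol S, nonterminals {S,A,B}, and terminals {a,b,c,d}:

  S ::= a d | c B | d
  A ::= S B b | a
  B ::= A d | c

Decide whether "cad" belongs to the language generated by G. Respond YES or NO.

CNF form of G:
  S -> T2 T1 | T3 B | d
  A -> S X4 | a
  B -> A T1 | c
  T0 -> b
  T1 -> d
  T2 -> a
  T3 -> c
  X4 -> B T0

Fill CYK table bottom-up:
  [0..0]={B,T3}  "c"  orig:{B}
  [1..1]={A,T2}  "a"  orig:{A}
  [2..2]={S,T1}  "d"  orig:{S}
  [0..1]=∅  "ca"
  [1..2]={B,S}  "ad"
  [0..2]={S}  "cad"

S ∈ T[0,2] ⇒ YES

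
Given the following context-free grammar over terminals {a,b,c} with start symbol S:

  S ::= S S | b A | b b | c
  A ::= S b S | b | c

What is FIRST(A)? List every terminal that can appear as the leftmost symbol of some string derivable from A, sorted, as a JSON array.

FIRST iteration:
iter 1:
  A via A→b: +{b}
  A via A→c: +{c}
  S via S→b A: +{b}
  S via S→c: +{c}
  FIRST[S]={b,c}  FIRST[A]={b,c}
iter 2: (stable)
  FIRST[S]={b,c}  FIRST[A]={b,c}

FIRST(A) = ["b", "c"]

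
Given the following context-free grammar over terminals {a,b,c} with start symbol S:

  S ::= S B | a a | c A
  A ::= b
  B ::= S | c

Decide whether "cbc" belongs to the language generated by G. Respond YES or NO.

Convert to CNF:
  S -> S B | T0 T0 | T1 A
  A -> b
  B -> S B | T0 T0 | T1 A | c
  T0 -> a
  T1 -> c

CYK fill:
  T[0,0] 'c' = {B,T1}  orig:{B}
  T[1,1] 'b' = {A}
  T[2,2] 'c' = {B,T1}  orig:{B}
  T[0,1] 'cb' = {B,S}
  T[1,2] 'bc' = ∅
  T[0,2] 'cbc' = {B,S}

S ∈ T[0,2] ⇒ YES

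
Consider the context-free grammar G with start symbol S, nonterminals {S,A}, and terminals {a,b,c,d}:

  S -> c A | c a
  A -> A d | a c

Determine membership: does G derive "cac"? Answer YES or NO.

CNF form of G:
  S -> T2 A | T2 T1
  A -> A T0 | T1 T2
  T0 -> d
  T1 -> a
  T2 -> c

CYK fill:
  cell(0,0) c: {T2}  orig:{}
  cell(1,1) a: {T1}  orig:{}
  cell(2,2) c: {T2}  orig:{}
  cell(0,1) ca: {S}
  cell(1,2) ac: {A}
  cell(0,2) cac: {S}

S ∈ T[0,2] ⇒ YES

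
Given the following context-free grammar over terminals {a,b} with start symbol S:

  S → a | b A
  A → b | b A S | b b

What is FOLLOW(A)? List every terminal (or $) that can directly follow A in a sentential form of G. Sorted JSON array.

Compute FIRST by fixpoint:
[1]
  A via A→b: +{b}
  S via S→a: +{a}
  S via S→b A: +{b}
  S: {a,b}  A: {b}
[2] done
  S: {a,b}  A: {b}

FOLLOW iteration:
FOLLOW(S) := {$}
iter 1:
  A→b A S: FOLLOW(A) ⊇ FIRST(S) = {a,b}; new: +{a,b}
  A→b A S: FOLLOW(S) ⊇ FOLLOW(A) ⊇ {a,b}; new: +{a,b}
  S→b A: FOLLOW(A) ⊇ FOLLOW(S) ⊇ {$,a,b}; new: +{$}
  S: {$,a,b}  A: {$,a,b}
iter 2: done
  S: {$,a,b}  A: {$,a,b}

FOLLOW(A) = ["$", "a", "b"]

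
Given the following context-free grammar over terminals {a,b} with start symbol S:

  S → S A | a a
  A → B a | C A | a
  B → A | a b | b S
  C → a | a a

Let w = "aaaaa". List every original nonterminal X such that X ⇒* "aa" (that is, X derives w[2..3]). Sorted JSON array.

Convert to CNF:
  S -> S A | T0 T0
  A -> B T0 | C A | a
  B -> B T0 | C A | T0 T1 | T1 S | a
  C -> T0 T0 | a
  T0 -> a
  T1 -> b

CYK table (by increasing span) — only the sub-triangle for w[2..3]:
  T[2,2] 'a' = {A,B,C,T0}  orig:{A,B,C}
  T[3,3] 'a' = {A,B,C,T0}  orig:{A,B,C}
  T[2,3] 'aa' = {A,B,C,S}

Original NTs in T[2,3] deriving "aa": ["A", "B", "C", "S"]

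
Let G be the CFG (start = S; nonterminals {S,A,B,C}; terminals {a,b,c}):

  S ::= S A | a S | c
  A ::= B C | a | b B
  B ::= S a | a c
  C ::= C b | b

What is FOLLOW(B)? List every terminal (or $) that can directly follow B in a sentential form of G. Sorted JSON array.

Compute FIRST by fixpoint:
iter 1:
  A via A→a: +{a}
  A via A→b B: +{b}
  B via B→a c: +{a}
  C via C→b: +{b}
  S via S→a S: +{a}
  S via S→c: +{c}
  S: {a,c}  A: {a,b}  B: {a}  C: {b}
iter 2:
  B via B→S a: +{c}
  S: {a,c}  A: {a,b}  B: {a,c}  C: {b}
iter 3:
  A via A→B C: +{c}
  S: {a,c}  A: {a,b,c}  B: {a,c}  C: {b}
iter 4: — fixpoint
  S: {a,c}  A: {a,b,c}  B: {a,c}  C: {b}

FOLLOW iteration:
seed FOLLOW(S) with $
iter 1:
  A→B C: FOLLOW(B) ⊇ FIRST(C) = {b}; new: +{b}
  B→S a: FOLLOW(S) ⊇ FIRST(a) = {a}; new: +{a}
  C→C b: FOLLOW(C) ⊇ FIRST(b) = {b}; new: +{b}
  S→S A: FOLLOW(S) ⊇ FIRST(A) = {a,b,c}; new: +{b,c}
  S→S A: FOLLOW(A) ⊇ FOLLOW(S) ⊇ {$,a,b,c}; new: +{$,a,b,c}
  S: {$,a,b,c}  A: {$,a,b,c}  B: {b}  C: {b}
iter 2:
  A→B C: FOLLOW(C) ⊇ FOLLOW(A) ⊇ {$,a,b,c}; new: +{$,a,c}
  A→b B: FOLLOW(B) ⊇ FOLLOW(A) ⊇ {$,a,b,c}; new: +{$,a,c}
  S: {$,a,b,c}  A: {$,a,b,c}  B: {$,a,b,c}  C: {$,a,b,c}
iter 3: (no change)
  S: {$,a,b,c}  A: {$,a,b,c}  B: {$,a,b,c}  C: {$,a,b,c}

FOLLOW(B) = ["$", "a", "b", "c"]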